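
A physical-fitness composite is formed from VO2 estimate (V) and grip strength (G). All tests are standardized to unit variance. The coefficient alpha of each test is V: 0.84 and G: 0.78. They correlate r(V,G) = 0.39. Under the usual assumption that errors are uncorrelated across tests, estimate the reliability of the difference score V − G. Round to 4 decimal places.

Var(V−G) = 1 + 1 − 2·0.39 = 2 − 0.78 = 1.22.
With uncorrelated errors the cross-covariances are all true-score covariance, so they carry over unchanged; only the diagonal terms shrink to ρᵢσᵢ².
True-score variance = [0.84 + 0.78] − 0.78 = 1.62 − 0.78 = 0.84.
Reliability = 0.84 / 1.22 = 0.6885.

0.6885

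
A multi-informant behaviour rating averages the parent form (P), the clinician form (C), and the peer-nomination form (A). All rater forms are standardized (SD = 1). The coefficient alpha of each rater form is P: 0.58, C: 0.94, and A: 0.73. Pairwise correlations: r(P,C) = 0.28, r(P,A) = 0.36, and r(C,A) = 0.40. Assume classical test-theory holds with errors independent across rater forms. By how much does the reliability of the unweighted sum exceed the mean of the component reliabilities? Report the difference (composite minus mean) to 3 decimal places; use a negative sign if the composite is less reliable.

Var(sum) = 3 + 2.08 = 5.08; true-score variance = 2.25 + 2.08 = 4.33; composite reliability = 0.8524.
Mean component reliability = 0.7500.
Difference = 0.8524 − 0.7500 = 0.102.

0.102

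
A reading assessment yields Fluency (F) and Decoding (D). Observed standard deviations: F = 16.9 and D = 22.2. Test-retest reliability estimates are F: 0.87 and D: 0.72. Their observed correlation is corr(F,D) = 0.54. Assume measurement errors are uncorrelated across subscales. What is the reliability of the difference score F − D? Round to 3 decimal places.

0.531

Var(F−D) = 16.9² + 22.2² − 2·16.9·22.2·0.54 = 778.45 − 405.194 = 373.256.
Under uncorrelated errors the observed covariances equal the true-score covariances, so only the own-variance terms attenuate.
True-score variance = [16.9²·0.87 + 22.2²·0.72] − 405.194 = 603.325 − 405.194 = 198.131.
Reliability = 198.131 / 373.256 = 0.531.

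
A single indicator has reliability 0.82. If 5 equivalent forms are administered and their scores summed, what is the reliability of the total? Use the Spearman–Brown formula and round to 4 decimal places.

0.9579

ρ_k = kρ / (1 + (k−1)ρ) = 5·0.82 / (1 + 4·0.82) = 4.100 / 4.280 = 0.9579.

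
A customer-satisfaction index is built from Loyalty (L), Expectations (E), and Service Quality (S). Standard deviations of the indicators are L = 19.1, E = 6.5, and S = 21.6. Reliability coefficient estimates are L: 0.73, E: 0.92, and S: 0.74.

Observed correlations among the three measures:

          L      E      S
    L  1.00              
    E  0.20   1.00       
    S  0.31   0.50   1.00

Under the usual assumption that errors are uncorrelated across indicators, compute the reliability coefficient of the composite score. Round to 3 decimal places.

Var(L+E+S) = 19.1² + 6.5² + 21.6² + 2·[19.1·6.5·0.20 + 19.1·21.6·0.31 + 6.5·21.6·0.50] = 873.62 + 445.847 = 1319.47.
Because errors are independent across components, Cov(Tᵢ,Tⱼ) = Cov(Xᵢ,Xⱼ); the off-diagonal part of the true-score variance is the same as above.
True-score variance = [19.1²·0.73 + 6.5²·0.92 + 21.6²·0.74] + 445.847 = 650.436 + 445.847 = 1096.28.
Reliability = 1096.28 / 1319.47 = 0.831.

0.831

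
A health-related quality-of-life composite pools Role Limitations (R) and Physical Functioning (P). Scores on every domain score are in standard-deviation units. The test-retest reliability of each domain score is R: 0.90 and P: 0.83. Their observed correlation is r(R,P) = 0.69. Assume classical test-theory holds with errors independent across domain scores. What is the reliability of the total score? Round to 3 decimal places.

0.920

Var(R+P) = 2 + 2·[0.69] = 2 + 1.38 = 3.38.
Under uncorrelated errors the observed covariances equal the true-score covariances, so only the own-variance terms attenuate.
True-score variance = [0.90 + 0.83] + 1.38 = 1.73 + 1.38 = 3.11.
Reliability = 3.11 / 3.38 = 0.920.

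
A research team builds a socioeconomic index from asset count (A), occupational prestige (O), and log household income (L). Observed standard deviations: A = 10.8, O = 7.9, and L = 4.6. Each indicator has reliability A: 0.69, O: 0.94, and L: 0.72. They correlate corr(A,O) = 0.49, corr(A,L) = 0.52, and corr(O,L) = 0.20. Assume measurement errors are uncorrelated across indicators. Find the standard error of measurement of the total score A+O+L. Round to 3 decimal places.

6.770

Var(total) = 200.21 + 149.817 = 350.027.
True-score variance = 154.382 + 149.817 = 304.199, so reliability = 0.8691.
Error variance = 350.027 − 304.199 = 45.8278; SEM = √45.8278 = 6.770.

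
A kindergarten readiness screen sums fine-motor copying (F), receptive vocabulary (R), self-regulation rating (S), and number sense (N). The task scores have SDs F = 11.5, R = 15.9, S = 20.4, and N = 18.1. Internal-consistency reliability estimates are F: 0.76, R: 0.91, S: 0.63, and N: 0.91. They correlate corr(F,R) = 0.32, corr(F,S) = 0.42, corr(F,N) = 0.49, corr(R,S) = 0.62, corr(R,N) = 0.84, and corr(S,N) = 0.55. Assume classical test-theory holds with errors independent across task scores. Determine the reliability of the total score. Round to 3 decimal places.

Var(F+R+S+N) = 11.5² + 15.9² + 20.4² + 18.1² + 2·[11.5·15.9·0.32 + 11.5·20.4·0.42 + 11.5·18.1·0.49 + 15.9·20.4·0.62 + 15.9·18.1·0.84 + 20.4·18.1·0.55] = 1128.83 + 1809.93 = 2938.76.
Under uncorrelated errors the observed covariances equal the true-score covariances, so only the own-variance terms attenuate.
True-score variance = [11.5²·0.76 + 15.9²·0.91 + 20.4²·0.63 + 18.1²·0.91] + 1809.93 = 890.873 + 1809.93 = 2700.81.
Reliability = 2700.81 / 2938.76 = 0.919.

0.919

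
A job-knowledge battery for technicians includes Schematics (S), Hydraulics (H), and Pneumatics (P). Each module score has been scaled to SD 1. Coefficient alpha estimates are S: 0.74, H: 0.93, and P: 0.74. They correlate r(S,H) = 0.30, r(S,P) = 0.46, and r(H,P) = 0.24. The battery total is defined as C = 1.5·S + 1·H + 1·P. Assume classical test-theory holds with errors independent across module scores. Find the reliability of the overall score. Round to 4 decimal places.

Var(C) = 1.5² + 1 + 1 + 2·[1.5·0.30 + 1.5·0.46 + 0.24] = 4.25 + 2.76 = 7.01.
Under uncorrelated errors the observed covariances equal the true-score covariances, so only the own-variance terms attenuate.
True-score variance = [1.5²·0.74 + 0.93 + 0.74] + 2.76 = 3.335 + 2.76 = 6.095.
Reliability = 6.095 / 7.01 = 0.8695.

0.8695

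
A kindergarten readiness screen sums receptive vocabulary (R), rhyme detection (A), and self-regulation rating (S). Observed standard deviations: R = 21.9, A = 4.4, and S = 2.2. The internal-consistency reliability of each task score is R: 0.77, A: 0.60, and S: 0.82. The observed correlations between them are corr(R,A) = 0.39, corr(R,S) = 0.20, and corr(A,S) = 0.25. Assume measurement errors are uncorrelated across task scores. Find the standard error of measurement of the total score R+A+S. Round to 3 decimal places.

10.905

Var(total) = 503.81 + 99.2728 = 603.083.
True-score variance = 384.885 + 99.2728 = 484.157, so reliability = 0.8028.
Error variance = 603.083 − 484.157 = 118.925; SEM = √118.925 = 10.905.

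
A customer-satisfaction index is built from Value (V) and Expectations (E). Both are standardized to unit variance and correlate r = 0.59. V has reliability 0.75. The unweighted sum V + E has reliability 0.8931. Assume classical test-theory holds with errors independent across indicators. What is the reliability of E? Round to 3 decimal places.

Var(V+E) = 2 + 2·0.59 = 3.180.
True-score variance = ρ_V + ρ_E + 2·0.59, so 0.8931 = (0.75 + ρ_E + 1.18) / 3.180.
ρ_E = 0.8931·3.180 − 0.75 − 1.18 = 0.910.

0.910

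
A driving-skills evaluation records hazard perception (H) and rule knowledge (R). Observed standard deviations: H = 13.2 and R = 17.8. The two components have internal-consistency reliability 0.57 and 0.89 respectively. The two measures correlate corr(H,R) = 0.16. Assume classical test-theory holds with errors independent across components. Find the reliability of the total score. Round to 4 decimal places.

Var(H+R) = 13.2² + 17.8² + 2·[13.2·17.8·0.16] = 491.08 + 75.1872 = 566.267.
Because errors are independent across components, Cov(Tᵢ,Tⱼ) = Cov(Xᵢ,Xⱼ); the off-diagonal part of the true-score variance is the same as above.
True-score variance = [13.2²·0.57 + 17.8²·0.89] + 75.1872 = 381.304 + 75.1872 = 456.492.
Reliability = 456.492 / 566.267 = 0.8061.

0.8061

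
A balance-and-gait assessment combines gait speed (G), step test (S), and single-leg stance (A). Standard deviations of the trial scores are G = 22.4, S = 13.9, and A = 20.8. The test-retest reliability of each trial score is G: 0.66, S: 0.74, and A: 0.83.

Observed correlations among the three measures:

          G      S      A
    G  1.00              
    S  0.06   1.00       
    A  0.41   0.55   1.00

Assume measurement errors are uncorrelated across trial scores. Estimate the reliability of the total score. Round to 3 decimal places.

Var(G+S+A) = 22.4² + 13.9² + 20.8² + 2·[22.4·13.9·0.06 + 22.4·20.8·0.41 + 13.9·20.8·0.55] = 1127.61 + 737.45 = 1865.06.
Under uncorrelated errors the observed covariances equal the true-score covariances, so only the own-variance terms attenuate.
True-score variance = [22.4²·0.66 + 13.9²·0.74 + 20.8²·0.83] + 737.45 = 833.228 + 737.45 = 1570.68.
Reliability = 1570.68 / 1865.06 = 0.842.

0.842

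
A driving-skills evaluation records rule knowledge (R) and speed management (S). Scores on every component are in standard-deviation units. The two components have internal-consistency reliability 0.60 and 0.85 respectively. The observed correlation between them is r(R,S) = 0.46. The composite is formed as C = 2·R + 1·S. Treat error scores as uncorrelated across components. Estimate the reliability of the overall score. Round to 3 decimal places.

0.744

Var(C) = 2² + 1 + 2·[2·0.46] = 5 + 1.84 = 6.84.
Because errors are independent across components, Cov(Tᵢ,Tⱼ) = Cov(Xᵢ,Xⱼ); the off-diagonal part of the true-score variance is the same as above.
True-score variance = [2²·0.60 + 0.85] + 1.84 = 3.25 + 1.84 = 5.09.
Reliability = 5.09 / 6.84 = 0.744.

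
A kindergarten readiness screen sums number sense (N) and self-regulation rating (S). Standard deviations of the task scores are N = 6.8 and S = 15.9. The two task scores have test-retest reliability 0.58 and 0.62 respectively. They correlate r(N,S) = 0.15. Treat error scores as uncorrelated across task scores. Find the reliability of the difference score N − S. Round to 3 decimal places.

Var(N−S) = 6.8² + 15.9² − 2·6.8·15.9·0.15 = 299.05 − 32.436 = 266.614.
Because errors are independent across components, Cov(Tᵢ,Tⱼ) = Cov(Xᵢ,Xⱼ); the off-diagonal part of the true-score variance is the same as above.
True-score variance = [6.8²·0.58 + 15.9²·0.62] − 32.436 = 183.561 − 32.436 = 151.125.
Reliability = 151.125 / 266.614 = 0.567.

0.567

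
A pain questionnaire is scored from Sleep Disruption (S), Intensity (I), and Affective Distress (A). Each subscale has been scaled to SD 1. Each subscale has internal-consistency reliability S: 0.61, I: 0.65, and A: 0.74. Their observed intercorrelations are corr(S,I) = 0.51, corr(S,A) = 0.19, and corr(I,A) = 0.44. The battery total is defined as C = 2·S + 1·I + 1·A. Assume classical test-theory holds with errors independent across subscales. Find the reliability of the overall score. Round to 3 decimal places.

Var(C) = 2² + 1 + 1 + 2·[2·0.51 + 2·0.19 + 0.44] = 6 + 3.68 = 9.68.
With uncorrelated errors the cross-covariances are all true-score covariance, so they carry over unchanged; only the diagonal terms shrink to ρᵢσᵢ².
True-score variance = [2²·0.61 + 0.65 + 0.74] + 3.68 = 3.83 + 3.68 = 7.51.
Reliability = 7.51 / 9.68 = 0.776.

0.776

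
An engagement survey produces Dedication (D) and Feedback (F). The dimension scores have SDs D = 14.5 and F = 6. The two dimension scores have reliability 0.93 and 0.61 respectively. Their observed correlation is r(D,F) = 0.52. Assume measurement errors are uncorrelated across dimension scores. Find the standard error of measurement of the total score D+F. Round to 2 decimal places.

5.36

Var(total) = 246.25 + 90.48 = 336.73.
True-score variance = 217.493 + 90.48 = 307.973, so reliability = 0.9146.
Error variance = 336.73 − 307.973 = 28.7575; SEM = √28.7575 = 5.36.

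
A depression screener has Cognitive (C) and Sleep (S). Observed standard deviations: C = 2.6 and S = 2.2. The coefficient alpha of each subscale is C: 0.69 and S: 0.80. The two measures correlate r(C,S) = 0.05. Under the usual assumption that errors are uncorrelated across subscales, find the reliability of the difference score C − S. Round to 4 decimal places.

Var(C−S) = 2.6² + 2.2² − 2·2.6·2.2·0.05 = 11.6 − 0.572 = 11.028.
With uncorrelated errors the cross-covariances are all true-score covariance, so they carry over unchanged; only the diagonal terms shrink to ρᵢσᵢ².
True-score variance = [2.6²·0.69 + 2.2²·0.80] − 0.572 = 8.5364 − 0.572 = 7.9644.
Reliability = 7.9644 / 11.028 = 0.7222.

0.7222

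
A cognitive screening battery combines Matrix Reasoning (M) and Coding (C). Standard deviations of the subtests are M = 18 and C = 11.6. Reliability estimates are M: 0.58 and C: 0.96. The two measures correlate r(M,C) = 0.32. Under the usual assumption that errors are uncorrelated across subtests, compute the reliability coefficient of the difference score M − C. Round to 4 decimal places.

Var(M−C) = 18² + 11.6² − 2·18·11.6·0.32 = 458.56 − 133.632 = 324.928.
Because errors are independent across components, Cov(Tᵢ,Tⱼ) = Cov(Xᵢ,Xⱼ); the off-diagonal part of the true-score variance is the same as above.
True-score variance = [18²·0.58 + 11.6²·0.96] − 133.632 = 317.098 − 133.632 = 183.466.
Reliability = 183.466 / 324.928 = 0.5646.

0.5646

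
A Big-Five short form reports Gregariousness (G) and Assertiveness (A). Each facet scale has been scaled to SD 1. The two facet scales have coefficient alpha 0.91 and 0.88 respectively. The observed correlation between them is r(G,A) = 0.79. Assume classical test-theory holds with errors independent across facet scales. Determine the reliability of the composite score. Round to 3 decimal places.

Var(G+A) = 2 + 2·[0.79] = 2 + 1.58 = 3.58.
Because errors are independent across components, Cov(Tᵢ,Tⱼ) = Cov(Xᵢ,Xⱼ); the off-diagonal part of the true-score variance is the same as above.
True-score variance = [0.91 + 0.88] + 1.58 = 1.79 + 1.58 = 3.37.
Reliability = 3.37 / 3.58 = 0.941.

0.941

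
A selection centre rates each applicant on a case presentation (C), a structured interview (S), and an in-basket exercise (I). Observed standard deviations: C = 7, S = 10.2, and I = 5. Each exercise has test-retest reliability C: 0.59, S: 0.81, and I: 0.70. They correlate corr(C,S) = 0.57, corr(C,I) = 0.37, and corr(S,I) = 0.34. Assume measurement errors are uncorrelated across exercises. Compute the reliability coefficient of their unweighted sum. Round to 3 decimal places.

Var(C+S+I) = 7² + 10.2² + 5² + 2·[7·10.2·0.57 + 7·5·0.37 + 10.2·5·0.34] = 178.04 + 141.976 = 320.016.
Because errors are independent across components, Cov(Tᵢ,Tⱼ) = Cov(Xᵢ,Xⱼ); the off-diagonal part of the true-score variance is the same as above.
True-score variance = [7²·0.59 + 10.2²·0.81 + 5²·0.70] + 141.976 = 130.682 + 141.976 = 272.658.
Reliability = 272.658 / 320.016 = 0.852.

0.852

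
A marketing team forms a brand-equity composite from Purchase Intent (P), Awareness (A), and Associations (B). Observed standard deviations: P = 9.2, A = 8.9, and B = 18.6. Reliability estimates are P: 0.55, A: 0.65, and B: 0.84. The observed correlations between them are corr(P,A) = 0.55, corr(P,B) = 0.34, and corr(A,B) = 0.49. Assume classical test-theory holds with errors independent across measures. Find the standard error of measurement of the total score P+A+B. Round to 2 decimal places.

11.01

Var(total) = 509.81 + 368.659 = 878.469.
True-score variance = 388.645 + 368.659 = 757.304, so reliability = 0.8621.
Error variance = 878.469 − 757.304 = 121.165; SEM = √121.165 = 11.01.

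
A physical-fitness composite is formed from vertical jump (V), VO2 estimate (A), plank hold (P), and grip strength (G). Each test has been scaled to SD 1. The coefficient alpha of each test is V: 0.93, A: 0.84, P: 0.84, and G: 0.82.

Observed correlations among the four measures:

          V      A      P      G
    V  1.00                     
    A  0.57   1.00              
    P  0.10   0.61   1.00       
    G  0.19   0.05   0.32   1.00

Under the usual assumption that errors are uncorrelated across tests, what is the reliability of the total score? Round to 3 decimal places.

Var(V+A+P+G) = 4 + 2·[0.57 + 0.10 + 0.19 + 0.61 + 0.05 + 0.32] = 4 + 3.68 = 7.68.
Because errors are independent across components, Cov(Tᵢ,Tⱼ) = Cov(Xᵢ,Xⱼ); the off-diagonal part of the true-score variance is the same as above.
True-score variance = [0.93 + 0.84 + 0.84 + 0.82] + 3.68 = 3.43 + 3.68 = 7.11.
Reliability = 7.11 / 7.68 = 0.926.

0.926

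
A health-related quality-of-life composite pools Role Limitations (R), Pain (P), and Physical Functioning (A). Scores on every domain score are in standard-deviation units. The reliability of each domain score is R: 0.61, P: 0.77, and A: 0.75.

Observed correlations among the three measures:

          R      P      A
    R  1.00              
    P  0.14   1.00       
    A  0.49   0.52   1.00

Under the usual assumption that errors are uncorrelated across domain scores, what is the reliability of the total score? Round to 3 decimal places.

0.836

Var(R+P+A) = 3 + 2·[0.14 + 0.49 + 0.52] = 3 + 2.3 = 5.3.
With uncorrelated errors the cross-covariances are all true-score covariance, so they carry over unchanged; only the diagonal terms shrink to ρᵢσᵢ².
True-score variance = [0.61 + 0.77 + 0.75] + 2.3 = 2.13 + 2.3 = 4.43.
Reliability = 4.43 / 5.3 = 0.836.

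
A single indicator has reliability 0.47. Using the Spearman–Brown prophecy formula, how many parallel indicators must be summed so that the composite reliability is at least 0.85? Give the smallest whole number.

7

k ≥ ρ*(1−ρ₁)/(ρ₁(1−ρ*)) = 0.85·0.53 / (0.47·0.15) = 6.390.
Smallest integer k = 7.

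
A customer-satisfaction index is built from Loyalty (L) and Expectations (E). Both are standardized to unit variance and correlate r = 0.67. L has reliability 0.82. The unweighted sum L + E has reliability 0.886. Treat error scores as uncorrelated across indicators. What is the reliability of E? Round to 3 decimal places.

Var(L+E) = 2 + 2·0.67 = 3.340.
True-score variance = ρ_L + ρ_E + 2·0.67, so 0.886 = (0.82 + ρ_E + 1.34) / 3.340.
ρ_E = 0.886·3.340 − 0.82 − 1.34 = 0.799.

0.799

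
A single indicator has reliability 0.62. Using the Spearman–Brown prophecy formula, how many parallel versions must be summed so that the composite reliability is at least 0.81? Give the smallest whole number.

k ≥ ρ*(1−ρ₁)/(ρ₁(1−ρ*)) = 0.81·0.38 / (0.62·0.19) = 2.613.
Smallest integer k = 3.

3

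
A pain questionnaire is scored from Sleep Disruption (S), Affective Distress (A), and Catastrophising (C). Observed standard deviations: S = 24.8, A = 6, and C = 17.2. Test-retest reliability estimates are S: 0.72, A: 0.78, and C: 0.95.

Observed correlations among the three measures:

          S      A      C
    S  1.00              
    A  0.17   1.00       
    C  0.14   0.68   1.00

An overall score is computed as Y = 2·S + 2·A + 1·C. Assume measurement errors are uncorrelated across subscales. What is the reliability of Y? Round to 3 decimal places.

Var(Y) = 2²·24.8² + 2²·6² + 17.2² + 2·[4·24.8·6·0.17 + 2·24.8·17.2·0.14 + 2·6·17.2·0.68] = 2900 + 721.946 = 3621.95.
Under uncorrelated errors the observed covariances equal the true-score covariances, so only the own-variance terms attenuate.
True-score variance = [2²·24.8²·0.72 + 2²·6²·0.78 + 17.2²·0.95] + 721.946 = 2164.68 + 721.946 = 2886.63.
Reliability = 2886.63 / 3621.95 = 0.797.

0.797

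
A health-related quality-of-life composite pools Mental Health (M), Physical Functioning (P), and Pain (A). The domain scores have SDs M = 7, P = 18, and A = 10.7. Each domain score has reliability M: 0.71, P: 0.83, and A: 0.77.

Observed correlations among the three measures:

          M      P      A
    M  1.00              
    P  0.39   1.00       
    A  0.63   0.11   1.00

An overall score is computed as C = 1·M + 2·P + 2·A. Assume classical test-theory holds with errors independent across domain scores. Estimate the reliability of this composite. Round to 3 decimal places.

0.856

Var(C) = 7² + 2²·18² + 2²·10.7² + 2·[2·7·18·0.39 + 2·7·10.7·0.63 + 4·18·10.7·0.11] = 1802.96 + 554.796 = 2357.76.
With uncorrelated errors the cross-covariances are all true-score covariance, so they carry over unchanged; only the diagonal terms shrink to ρᵢσᵢ².
True-score variance = [7²·0.71 + 2²·18²·0.83 + 2²·10.7²·0.77] + 554.796 = 1463.1 + 554.796 = 2017.9.
Reliability = 2017.9 / 2357.76 = 0.856.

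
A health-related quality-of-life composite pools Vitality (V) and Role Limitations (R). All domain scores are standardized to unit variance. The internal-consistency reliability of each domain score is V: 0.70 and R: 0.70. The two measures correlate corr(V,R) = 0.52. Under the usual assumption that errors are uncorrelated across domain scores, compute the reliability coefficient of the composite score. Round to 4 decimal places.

0.8026

Var(V+R) = 2 + 2·[0.52] = 2 + 1.04 = 3.04.
Because errors are independent across components, Cov(Tᵢ,Tⱼ) = Cov(Xᵢ,Xⱼ); the off-diagonal part of the true-score variance is the same as above.
True-score variance = [0.70 + 0.70] + 1.04 = 1.4 + 1.04 = 2.44.
Reliability = 2.44 / 3.04 = 0.8026.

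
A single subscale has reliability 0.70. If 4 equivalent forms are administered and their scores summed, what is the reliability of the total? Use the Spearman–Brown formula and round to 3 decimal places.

0.903

ρ_k = kρ / (1 + (k−1)ρ) = 4·0.70 / (1 + 3·0.70) = 2.800 / 3.100 = 0.903.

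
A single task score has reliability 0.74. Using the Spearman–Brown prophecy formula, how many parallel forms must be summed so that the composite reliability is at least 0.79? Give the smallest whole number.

k ≥ ρ*(1−ρ₁)/(ρ₁(1−ρ*)) = 0.79·0.26 / (0.74·0.21) = 1.322.
Smallest integer k = 2.

2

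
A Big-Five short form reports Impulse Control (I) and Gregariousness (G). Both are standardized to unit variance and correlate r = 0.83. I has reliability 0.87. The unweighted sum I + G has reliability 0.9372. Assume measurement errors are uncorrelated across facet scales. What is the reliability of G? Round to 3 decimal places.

Var(I+G) = 2 + 2·0.83 = 3.660.
True-score variance = ρ_I + ρ_G + 2·0.83, so 0.9372 = (0.87 + ρ_G + 1.66) / 3.660.
ρ_G = 0.9372·3.660 − 0.87 − 1.66 = 0.900.

0.900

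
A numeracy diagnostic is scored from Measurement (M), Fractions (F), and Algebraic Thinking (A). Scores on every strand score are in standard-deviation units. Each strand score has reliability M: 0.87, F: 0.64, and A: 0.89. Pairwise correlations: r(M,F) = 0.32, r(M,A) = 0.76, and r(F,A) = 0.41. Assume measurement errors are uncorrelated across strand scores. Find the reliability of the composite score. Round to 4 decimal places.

Var(M+F+A) = 3 + 2·[0.32 + 0.76 + 0.41] = 3 + 2.98 = 5.98.
With uncorrelated errors the cross-covariances are all true-score covariance, so they carry over unchanged; only the diagonal terms shrink to ρᵢσᵢ².
True-score variance = [0.87 + 0.64 + 0.89] + 2.98 = 2.4 + 2.98 = 5.38.
Reliability = 5.38 / 5.98 = 0.8997.

0.8997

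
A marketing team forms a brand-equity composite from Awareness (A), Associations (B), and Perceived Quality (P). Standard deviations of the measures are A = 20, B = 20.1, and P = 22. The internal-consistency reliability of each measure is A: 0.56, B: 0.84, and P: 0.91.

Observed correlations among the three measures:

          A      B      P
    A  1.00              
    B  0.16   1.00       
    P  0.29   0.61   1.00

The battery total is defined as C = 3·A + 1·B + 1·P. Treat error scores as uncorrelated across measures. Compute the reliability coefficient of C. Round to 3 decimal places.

Var(C) = 3²·20² + 20.1² + 22² + 2·[3·20·20.1·0.16 + 3·20·22·0.29 + 20.1·22·0.61] = 4488.01 + 1691 = 6179.01.
Under uncorrelated errors the observed covariances equal the true-score covariances, so only the own-variance terms attenuate.
True-score variance = [3²·20²·0.56 + 20.1²·0.84 + 22²·0.91] + 1691 = 2795.81 + 1691 = 4486.81.
Reliability = 4486.81 / 6179.01 = 0.726.

0.726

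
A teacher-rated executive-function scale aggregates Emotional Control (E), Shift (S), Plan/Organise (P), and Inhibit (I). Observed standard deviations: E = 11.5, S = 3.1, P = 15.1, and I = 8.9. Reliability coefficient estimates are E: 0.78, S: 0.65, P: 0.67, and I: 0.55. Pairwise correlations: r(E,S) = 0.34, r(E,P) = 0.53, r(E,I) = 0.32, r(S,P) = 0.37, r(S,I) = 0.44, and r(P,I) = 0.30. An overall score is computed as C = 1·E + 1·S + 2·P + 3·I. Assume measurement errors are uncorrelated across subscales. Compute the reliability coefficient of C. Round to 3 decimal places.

0.781

Var(C) = 11.5² + 3.1² + 2²·15.1² + 3²·8.9² + 2·[11.5·3.1·0.34 + 2·11.5·15.1·0.53 + 3·11.5·8.9·0.32 + 2·3.1·15.1·0.37 + 3·3.1·8.9·0.44 + 6·15.1·8.9·0.30] = 1766.79 + 1214.81 = 2981.6.
Under uncorrelated errors the observed covariances equal the true-score covariances, so only the own-variance terms attenuate.
True-score variance = [11.5²·0.78 + 3.1²·0.65 + 2²·15.1²·0.67 + 3²·8.9²·0.55] + 1214.81 = 1112.56 + 1214.81 = 2327.37.
Reliability = 2327.37 / 2981.6 = 0.781.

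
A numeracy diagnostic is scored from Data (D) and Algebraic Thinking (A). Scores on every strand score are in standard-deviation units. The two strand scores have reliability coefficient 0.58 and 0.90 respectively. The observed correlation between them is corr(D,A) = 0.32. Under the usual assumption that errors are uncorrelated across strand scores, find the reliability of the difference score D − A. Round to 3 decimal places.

0.618

Var(D−A) = 1 + 1 − 2·0.32 = 2 − 0.64 = 1.36.
Under uncorrelated errors the observed covariances equal the true-score covariances, so only the own-variance terms attenuate.
True-score variance = [0.58 + 0.90] − 0.64 = 1.48 − 0.64 = 0.84.
Reliability = 0.84 / 1.36 = 0.618.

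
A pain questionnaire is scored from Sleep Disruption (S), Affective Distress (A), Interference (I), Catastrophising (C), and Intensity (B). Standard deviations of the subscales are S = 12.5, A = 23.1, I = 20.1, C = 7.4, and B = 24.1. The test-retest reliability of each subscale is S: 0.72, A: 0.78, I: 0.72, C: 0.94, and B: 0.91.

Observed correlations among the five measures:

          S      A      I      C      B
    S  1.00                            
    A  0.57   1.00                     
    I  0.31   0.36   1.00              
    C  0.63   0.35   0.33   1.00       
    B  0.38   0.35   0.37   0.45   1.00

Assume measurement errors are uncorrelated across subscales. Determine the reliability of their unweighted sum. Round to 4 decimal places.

0.9180

Var(S+A+I+C+B) = 12.5² + 23.1² + 20.1² + 7.4² + 24.1² + 2·[12.5·23.1·0.57 + 12.5·20.1·0.31 + 12.5·7.4·0.63 + 12.5·24.1·0.38 + 23.1·20.1·0.36 + 23.1·7.4·0.35 + 23.1·24.1·0.35 + 20.1·7.4·0.33 + 20.1·24.1·0.37 + 7.4·24.1·0.45] = 1729.44 + 2291.25 = 4020.69.
Because errors are independent across components, Cov(Tᵢ,Tⱼ) = Cov(Xᵢ,Xⱼ); the off-diagonal part of the true-score variance is the same as above.
True-score variance = [12.5²·0.72 + 23.1²·0.78 + 20.1²·0.72 + 7.4²·0.94 + 24.1²·0.91] + 2291.25 = 1399.61 + 2291.25 = 3690.86.
Reliability = 3690.86 / 4020.69 = 0.9180.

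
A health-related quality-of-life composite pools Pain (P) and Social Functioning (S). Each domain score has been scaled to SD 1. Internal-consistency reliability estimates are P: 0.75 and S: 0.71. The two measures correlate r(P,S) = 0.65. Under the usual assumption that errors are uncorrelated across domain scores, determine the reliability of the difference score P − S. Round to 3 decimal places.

0.229

Var(P−S) = 1 + 1 − 2·0.65 = 2 − 1.3 = 0.7.
Because errors are independent across components, Cov(Tᵢ,Tⱼ) = Cov(Xᵢ,Xⱼ); the off-diagonal part of the true-score variance is the same as above.
True-score variance = [0.75 + 0.71] − 1.3 = 1.46 − 1.3 = 0.16.
Reliability = 0.16 / 0.7 = 0.229.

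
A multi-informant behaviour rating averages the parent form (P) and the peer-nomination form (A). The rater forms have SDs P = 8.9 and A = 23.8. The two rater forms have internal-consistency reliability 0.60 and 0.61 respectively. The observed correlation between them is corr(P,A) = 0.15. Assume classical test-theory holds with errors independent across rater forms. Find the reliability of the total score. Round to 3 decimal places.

0.644

Var(P+A) = 8.9² + 23.8² + 2·[8.9·23.8·0.15] = 645.65 + 63.546 = 709.196.
Because errors are independent across components, Cov(Tᵢ,Tⱼ) = Cov(Xᵢ,Xⱼ); the off-diagonal part of the true-score variance is the same as above.
True-score variance = [8.9²·0.60 + 23.8²·0.61] + 63.546 = 393.054 + 63.546 = 456.6.
Reliability = 456.6 / 709.196 = 0.644.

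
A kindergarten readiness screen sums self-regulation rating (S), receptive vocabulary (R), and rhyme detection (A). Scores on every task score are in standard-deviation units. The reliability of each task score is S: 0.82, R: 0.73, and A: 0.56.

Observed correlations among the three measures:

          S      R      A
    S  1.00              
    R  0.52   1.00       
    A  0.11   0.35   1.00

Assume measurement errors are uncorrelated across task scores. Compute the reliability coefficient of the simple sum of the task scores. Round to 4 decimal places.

Var(S+R+A) = 3 + 2·[0.52 + 0.11 + 0.35] = 3 + 1.96 = 4.96.
Under uncorrelated errors the observed covariances equal the true-score covariances, so only the own-variance terms attenuate.
True-score variance = [0.82 + 0.73 + 0.56] + 1.96 = 2.11 + 1.96 = 4.07.
Reliability = 4.07 / 4.96 = 0.8206.

0.8206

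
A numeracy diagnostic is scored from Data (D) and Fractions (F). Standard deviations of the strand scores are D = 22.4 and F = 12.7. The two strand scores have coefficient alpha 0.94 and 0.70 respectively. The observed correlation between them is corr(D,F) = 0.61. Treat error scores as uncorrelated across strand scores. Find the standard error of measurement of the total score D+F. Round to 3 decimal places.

Var(total) = 663.05 + 347.066 = 1010.12.
True-score variance = 584.557 + 347.066 = 931.623, so reliability = 0.9223.
Error variance = 1010.12 − 931.623 = 78.4926; SEM = √78.4926 = 8.860.

8.860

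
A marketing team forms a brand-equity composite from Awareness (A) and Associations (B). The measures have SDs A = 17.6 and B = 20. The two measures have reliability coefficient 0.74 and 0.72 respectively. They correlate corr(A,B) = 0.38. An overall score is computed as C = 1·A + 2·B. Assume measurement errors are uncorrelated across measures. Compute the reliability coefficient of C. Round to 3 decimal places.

0.784

Var(C) = 17.6² + 2²·20² + 2·[2·17.6·20·0.38] = 1909.76 + 535.04 = 2444.8.
Under uncorrelated errors the observed covariances equal the true-score covariances, so only the own-variance terms attenuate.
True-score variance = [17.6²·0.74 + 2²·20²·0.72] + 535.04 = 1381.22 + 535.04 = 1916.26.
Reliability = 1916.26 / 2444.8 = 0.784.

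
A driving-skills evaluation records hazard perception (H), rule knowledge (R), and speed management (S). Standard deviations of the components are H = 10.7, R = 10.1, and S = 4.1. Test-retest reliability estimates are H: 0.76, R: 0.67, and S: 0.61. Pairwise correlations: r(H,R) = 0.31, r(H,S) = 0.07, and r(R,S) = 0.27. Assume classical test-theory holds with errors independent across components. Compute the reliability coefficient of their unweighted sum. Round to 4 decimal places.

Var(H+R+S) = 10.7² + 10.1² + 4.1² + 2·[10.7·10.1·0.31 + 10.7·4.1·0.07 + 10.1·4.1·0.27] = 233.31 + 95.5066 = 328.817.
With uncorrelated errors the cross-covariances are all true-score covariance, so they carry over unchanged; only the diagonal terms shrink to ρᵢσᵢ².
True-score variance = [10.7²·0.76 + 10.1²·0.67 + 4.1²·0.61] + 95.5066 = 165.613 + 95.5066 = 261.12.
Reliability = 261.12 / 328.817 = 0.7941.

0.7941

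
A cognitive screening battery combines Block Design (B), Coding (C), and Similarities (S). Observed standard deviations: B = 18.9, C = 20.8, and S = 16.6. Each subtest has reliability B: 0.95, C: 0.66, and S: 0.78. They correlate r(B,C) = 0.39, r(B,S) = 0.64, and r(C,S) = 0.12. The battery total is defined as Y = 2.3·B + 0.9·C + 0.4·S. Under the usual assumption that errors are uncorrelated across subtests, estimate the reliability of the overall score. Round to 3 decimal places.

Var(Y) = 2.3²·18.9² + 0.9²·20.8² + 0.4²·16.6² + 2·[2.07·18.9·20.8·0.39 + 0.92·18.9·16.6·0.64 + 0.36·20.8·16.6·0.12] = 2284.17 + 1034.02 = 3318.19.
With uncorrelated errors the cross-covariances are all true-score covariance, so they carry over unchanged; only the diagonal terms shrink to ρᵢσᵢ².
True-score variance = [2.3²·18.9²·0.95 + 0.9²·20.8²·0.66 + 0.4²·16.6²·0.78] + 1034.02 = 2060.84 + 1034.02 = 3094.86.
Reliability = 3094.86 / 3318.19 = 0.933.

0.933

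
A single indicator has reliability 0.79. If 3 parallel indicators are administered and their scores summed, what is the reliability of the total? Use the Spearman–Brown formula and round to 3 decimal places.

ρ_k = kρ / (1 + (k−1)ρ) = 3·0.79 / (1 + 2·0.79) = 2.370 / 2.580 = 0.919.

0.919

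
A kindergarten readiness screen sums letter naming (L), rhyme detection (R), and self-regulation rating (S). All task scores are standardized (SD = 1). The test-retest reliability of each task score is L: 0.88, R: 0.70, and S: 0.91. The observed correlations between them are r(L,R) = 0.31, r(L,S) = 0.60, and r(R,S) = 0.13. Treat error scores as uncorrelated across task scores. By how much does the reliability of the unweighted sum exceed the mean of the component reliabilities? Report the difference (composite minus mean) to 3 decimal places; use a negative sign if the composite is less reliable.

0.070

Var(sum) = 3 + 2.08 = 5.08; true-score variance = 2.49 + 2.08 = 4.57; composite reliability = 0.8996.
Mean component reliability = 0.8300.
Difference = 0.8996 − 0.8300 = 0.070.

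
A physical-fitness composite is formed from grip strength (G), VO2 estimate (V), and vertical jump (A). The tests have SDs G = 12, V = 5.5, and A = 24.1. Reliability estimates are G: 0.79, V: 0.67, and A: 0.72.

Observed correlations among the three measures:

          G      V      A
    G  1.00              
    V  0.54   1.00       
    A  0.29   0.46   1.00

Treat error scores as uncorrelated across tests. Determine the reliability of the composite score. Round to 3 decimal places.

Var(G+V+A) = 12² + 5.5² + 24.1² + 2·[12·5.5·0.54 + 12·24.1·0.29 + 5.5·24.1·0.46] = 755.06 + 360.962 = 1116.02.
Because errors are independent across components, Cov(Tᵢ,Tⱼ) = Cov(Xᵢ,Xⱼ); the off-diagonal part of the true-score variance is the same as above.
True-score variance = [12²·0.79 + 5.5²·0.67 + 24.1²·0.72] + 360.962 = 552.211 + 360.962 = 913.173.
Reliability = 913.173 / 1116.02 = 0.818.

0.818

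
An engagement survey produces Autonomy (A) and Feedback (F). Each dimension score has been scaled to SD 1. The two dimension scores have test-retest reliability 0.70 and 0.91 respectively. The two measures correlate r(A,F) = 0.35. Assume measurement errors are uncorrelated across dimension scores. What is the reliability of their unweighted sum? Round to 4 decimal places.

0.8556

Var(A+F) = 2 + 2·[0.35] = 2 + 0.7 = 2.7.
With uncorrelated errors the cross-covariances are all true-score covariance, so they carry over unchanged; only the diagonal terms shrink to ρᵢσᵢ².
True-score variance = [0.70 + 0.91] + 0.7 = 1.61 + 0.7 = 2.31.
Reliability = 2.31 / 2.7 = 0.8556.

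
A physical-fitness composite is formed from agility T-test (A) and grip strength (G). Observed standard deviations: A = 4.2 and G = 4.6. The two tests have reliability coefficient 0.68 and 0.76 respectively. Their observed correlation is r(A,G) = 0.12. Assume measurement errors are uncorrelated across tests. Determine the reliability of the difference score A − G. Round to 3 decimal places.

0.686

Var(A−G) = 4.2² + 4.6² − 2·4.2·4.6·0.12 = 38.8 − 4.6368 = 34.1632.
With uncorrelated errors the cross-covariances are all true-score covariance, so they carry over unchanged; only the diagonal terms shrink to ρᵢσᵢ².
True-score variance = [4.2²·0.68 + 4.6²·0.76] − 4.6368 = 28.0768 − 4.6368 = 23.44.
Reliability = 23.44 / 34.1632 = 0.686.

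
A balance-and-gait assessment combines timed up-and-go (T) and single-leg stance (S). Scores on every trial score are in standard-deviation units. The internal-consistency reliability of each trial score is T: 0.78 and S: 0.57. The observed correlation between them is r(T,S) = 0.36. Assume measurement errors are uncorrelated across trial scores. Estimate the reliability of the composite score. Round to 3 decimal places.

0.761

Var(T+S) = 2 + 2·[0.36] = 2 + 0.72 = 2.72.
With uncorrelated errors the cross-covariances are all true-score covariance, so they carry over unchanged; only the diagonal terms shrink to ρᵢσᵢ².
True-score variance = [0.78 + 0.57] + 0.72 = 1.35 + 0.72 = 2.07.
Reliability = 2.07 / 2.72 = 0.761.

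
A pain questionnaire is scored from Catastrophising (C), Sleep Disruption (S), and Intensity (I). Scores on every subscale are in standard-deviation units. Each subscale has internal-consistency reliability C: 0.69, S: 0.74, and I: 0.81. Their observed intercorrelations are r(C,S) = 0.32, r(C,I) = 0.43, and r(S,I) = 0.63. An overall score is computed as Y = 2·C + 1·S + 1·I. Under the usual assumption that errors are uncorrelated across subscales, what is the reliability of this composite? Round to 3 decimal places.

0.835

Var(Y) = 2² + 1 + 1 + 2·[2·0.32 + 2·0.43 + 0.63] = 6 + 4.26 = 10.26.
Under uncorrelated errors the observed covariances equal the true-score covariances, so only the own-variance terms attenuate.
True-score variance = [2²·0.69 + 0.74 + 0.81] + 4.26 = 4.31 + 4.26 = 8.57.
Reliability = 8.57 / 10.26 = 0.835.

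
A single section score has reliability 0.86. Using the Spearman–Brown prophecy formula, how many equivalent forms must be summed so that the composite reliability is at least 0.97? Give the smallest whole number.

6

k ≥ ρ*(1−ρ₁)/(ρ₁(1−ρ*)) = 0.97·0.14 / (0.86·0.03) = 5.264.
Smallest integer k = 6.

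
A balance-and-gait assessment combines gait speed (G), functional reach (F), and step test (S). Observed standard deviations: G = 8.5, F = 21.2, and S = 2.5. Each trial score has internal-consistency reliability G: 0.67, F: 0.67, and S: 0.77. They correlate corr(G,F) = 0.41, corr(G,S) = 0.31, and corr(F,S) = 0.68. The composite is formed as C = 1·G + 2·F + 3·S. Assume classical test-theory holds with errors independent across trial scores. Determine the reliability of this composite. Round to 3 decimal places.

0.766

Var(C) = 8.5² + 2²·21.2² + 3²·2.5² + 2·[2·8.5·21.2·0.41 + 3·8.5·2.5·0.31 + 6·21.2·2.5·0.68] = 1926.26 + 767.533 = 2693.79.
Because errors are independent across components, Cov(Tᵢ,Tⱼ) = Cov(Xᵢ,Xⱼ); the off-diagonal part of the true-score variance is the same as above.
True-score variance = [8.5²·0.67 + 2²·21.2²·0.67 + 3²·2.5²·0.77] + 767.533 = 1296.22 + 767.533 = 2063.75.
Reliability = 2063.75 / 2693.79 = 0.766.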